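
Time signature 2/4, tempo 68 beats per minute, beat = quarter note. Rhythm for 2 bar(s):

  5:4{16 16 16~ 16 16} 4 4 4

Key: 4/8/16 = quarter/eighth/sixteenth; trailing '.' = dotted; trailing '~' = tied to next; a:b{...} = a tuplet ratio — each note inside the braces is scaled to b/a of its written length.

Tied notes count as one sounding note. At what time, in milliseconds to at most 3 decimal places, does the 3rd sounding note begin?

note 3 onset = 2/5b = 352.941ms

1. 0.0ms @ 0 + 176.471ms (1/5)
2. 176.471ms @ 1/5 + 176.471ms (1/5)
3. 352.941ms @ 2/5 + 352.941ms (2/5)
4. 705.882ms @ 4/5 + 176.471ms (1/5)
5. 882.353ms @ 1 + 882.353ms (1)
6. 1764.706ms @ 2 + 882.353ms (1)
7. 2647.059ms @ 3 + 882.353ms (1)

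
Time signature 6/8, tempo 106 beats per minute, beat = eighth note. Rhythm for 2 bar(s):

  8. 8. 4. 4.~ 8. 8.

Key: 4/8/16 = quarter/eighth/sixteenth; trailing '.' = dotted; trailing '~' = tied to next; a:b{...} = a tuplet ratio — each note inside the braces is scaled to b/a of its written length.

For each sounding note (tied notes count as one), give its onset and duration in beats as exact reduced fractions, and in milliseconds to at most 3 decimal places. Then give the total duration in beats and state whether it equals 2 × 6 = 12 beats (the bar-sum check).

1) 0.0ms=0b +849.057ms=3/2b
2) 849.057ms=3/2b +849.057ms=3/2b
3) 1698.113ms=3b +1698.113ms=3b
4) 3396.226ms=6b +2547.17ms=9/2b
5) 5943.396ms=21/2b +849.057ms=3/2b
Σ=12b of 12 (106bpm 6/8) — PASS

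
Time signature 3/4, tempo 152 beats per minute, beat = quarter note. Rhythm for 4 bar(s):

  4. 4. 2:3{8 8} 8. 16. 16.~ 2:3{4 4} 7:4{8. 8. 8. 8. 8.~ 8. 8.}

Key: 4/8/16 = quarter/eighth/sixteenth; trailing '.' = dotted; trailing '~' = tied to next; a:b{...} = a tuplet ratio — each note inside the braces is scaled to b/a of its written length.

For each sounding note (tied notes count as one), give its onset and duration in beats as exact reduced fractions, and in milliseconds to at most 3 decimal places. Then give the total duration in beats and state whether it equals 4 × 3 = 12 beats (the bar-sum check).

1) 0.0ms=0b +592.105ms=3/2b
2) 592.105ms=3/2b +592.105ms=3/2b
3) 1184.211ms=3b +296.053ms=3/4b
4) 1480.263ms=15/4b +296.053ms=3/4b
5) 1776.316ms=9/2b +296.053ms=3/4b
6) 2072.368ms=21/4b +148.026ms=3/8b
7) 2220.395ms=45/8b +740.132ms=15/8b
8) 2960.526ms=15/2b +592.105ms=3/2b
9) 3552.632ms=9b +169.173ms=3/7b
10) 3721.805ms=66/7b +169.173ms=3/7b
11) 3890.977ms=69/7b +169.173ms=3/7b
12) 4060.15ms=72/7b +169.173ms=3/7b
13) 4229.323ms=75/7b +338.346ms=6/7b
14) 4567.669ms=81/7b +169.173ms=3/7b
Σ=12b of 12 (152bpm 3/4) — PASS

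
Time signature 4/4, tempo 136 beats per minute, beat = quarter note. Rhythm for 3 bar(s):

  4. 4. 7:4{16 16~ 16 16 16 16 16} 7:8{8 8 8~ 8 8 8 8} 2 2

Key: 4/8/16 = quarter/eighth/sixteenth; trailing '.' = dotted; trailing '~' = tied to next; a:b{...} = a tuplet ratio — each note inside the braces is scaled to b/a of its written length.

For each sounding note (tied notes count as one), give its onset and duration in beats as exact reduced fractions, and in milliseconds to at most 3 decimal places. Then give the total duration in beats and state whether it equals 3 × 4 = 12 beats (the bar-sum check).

1) 0.0ms=0b +661.765ms=3/2b
2) 661.765ms=3/2b +661.765ms=3/2b
3) 1323.529ms=3b +63.025ms=1/7b
4) 1386.555ms=22/7b +126.05ms=2/7b
5) 1512.605ms=24/7b +63.025ms=1/7b
6) 1575.63ms=25/7b +63.025ms=1/7b
7) 1638.655ms=26/7b +63.025ms=1/7b
8) 1701.681ms=27/7b +63.025ms=1/7b
9) 1764.706ms=4b +252.101ms=4/7b
10) 2016.807ms=32/7b +252.101ms=4/7b
11) 2268.908ms=36/7b +504.202ms=8/7b
12) 2773.109ms=44/7b +252.101ms=4/7b
13) 3025.21ms=48/7b +252.101ms=4/7b
14) 3277.311ms=52/7b +252.101ms=4/7b
15) 3529.412ms=8b +882.353ms=2b
16) 4411.765ms=10b +882.353ms=2b
Σ=12b of 12 (136bpm 4/4) — PASS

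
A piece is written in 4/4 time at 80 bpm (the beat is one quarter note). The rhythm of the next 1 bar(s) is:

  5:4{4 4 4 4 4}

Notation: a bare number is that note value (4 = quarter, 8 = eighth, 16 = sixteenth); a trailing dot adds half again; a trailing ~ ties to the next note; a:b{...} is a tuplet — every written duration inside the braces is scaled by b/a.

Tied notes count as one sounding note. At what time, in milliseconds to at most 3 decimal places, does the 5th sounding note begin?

1. 0.0ms @ 0 + 600.0ms (4/5)
2. 600.0ms @ 4/5 + 600.0ms (4/5)
3. 1200.0ms @ 8/5 + 600.0ms (4/5)
4. 1800.0ms @ 12/5 + 600.0ms (4/5)
5. 2400.0ms @ 16/5 + 600.0ms (4/5)

note 5 onset = 16/5b = 2400.0ms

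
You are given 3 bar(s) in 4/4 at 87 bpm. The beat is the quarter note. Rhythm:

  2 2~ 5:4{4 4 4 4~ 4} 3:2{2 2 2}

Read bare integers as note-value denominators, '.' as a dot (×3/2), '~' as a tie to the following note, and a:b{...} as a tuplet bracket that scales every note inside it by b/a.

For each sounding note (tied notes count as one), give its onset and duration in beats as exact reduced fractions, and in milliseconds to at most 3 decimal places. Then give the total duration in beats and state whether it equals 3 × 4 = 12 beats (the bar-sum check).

1) 0.0ms=0b +1379.31ms=2b
2) 1379.31ms=2b +1931.034ms=14/5b
3) 3310.345ms=24/5b +551.724ms=4/5b
4) 3862.069ms=28/5b +551.724ms=4/5b
5) 4413.793ms=32/5b +1103.448ms=8/5b
6) 5517.241ms=8b +919.54ms=4/3b
7) 6436.782ms=28/3b +919.54ms=4/3b
8) 7356.322ms=32/3b +919.54ms=4/3b
Σ=12b of 12 (87bpm 4/4) — PASS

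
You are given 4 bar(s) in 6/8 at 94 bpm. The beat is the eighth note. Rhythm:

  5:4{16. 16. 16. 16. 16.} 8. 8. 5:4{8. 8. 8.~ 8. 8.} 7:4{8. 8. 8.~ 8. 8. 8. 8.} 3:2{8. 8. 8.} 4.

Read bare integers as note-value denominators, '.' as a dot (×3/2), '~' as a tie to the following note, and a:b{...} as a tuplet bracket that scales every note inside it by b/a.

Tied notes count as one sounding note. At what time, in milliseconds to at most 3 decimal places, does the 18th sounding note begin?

note 18 onset = 18b = 11489.362ms

1. 0.0ms @ 0 + 382.979ms (3/5)
2. 382.979ms @ 3/5 + 382.979ms (3/5)
3. 765.957ms @ 6/5 + 382.979ms (3/5)
4. 1148.936ms @ 9/5 + 382.979ms (3/5)
5. 1531.915ms @ 12/5 + 382.979ms (3/5)
6. 1914.894ms @ 3 + 957.447ms (3/2)
7. 2872.34ms @ 9/2 + 957.447ms (3/2)
8. 3829.787ms @ 6 + 765.957ms (6/5)
9. 4595.745ms @ 36/5 + 765.957ms (6/5)
10. 5361.702ms @ 42/5 + 1531.915ms (12/5)
11. 6893.617ms @ 54/5 + 765.957ms (6/5)
12. 7659.574ms @ 12 + 547.112ms (6/7)
13. 8206.687ms @ 90/7 + 547.112ms (6/7)
14. 8753.799ms @ 96/7 + 1094.225ms (12/7)
15. 9848.024ms @ 108/7 + 547.112ms (6/7)
16. 10395.137ms @ 114/7 + 547.112ms (6/7)
17. 10942.249ms @ 120/7 + 547.112ms (6/7)
18. 11489.362ms @ 18 + 638.298ms (1)
19. 12127.66ms @ 19 + 638.298ms (1)
20. 12765.957ms @ 20 + 638.298ms (1)
21. 13404.255ms @ 21 + 1914.894ms (3)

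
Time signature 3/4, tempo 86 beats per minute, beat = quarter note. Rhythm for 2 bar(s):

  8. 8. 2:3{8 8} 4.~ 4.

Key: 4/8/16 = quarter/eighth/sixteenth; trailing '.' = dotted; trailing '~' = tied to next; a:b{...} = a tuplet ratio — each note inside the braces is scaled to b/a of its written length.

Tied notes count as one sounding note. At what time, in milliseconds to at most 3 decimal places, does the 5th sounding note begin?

note 5 onset = 3b = 2093.023ms

1. 0.0ms @ 0 + 523.256ms (3/4)
2. 523.256ms @ 3/4 + 523.256ms (3/4)
3. 1046.512ms @ 3/2 + 523.256ms (3/4)
4. 1569.767ms @ 9/4 + 523.256ms (3/4)
5. 2093.023ms @ 3 + 2093.023ms (3)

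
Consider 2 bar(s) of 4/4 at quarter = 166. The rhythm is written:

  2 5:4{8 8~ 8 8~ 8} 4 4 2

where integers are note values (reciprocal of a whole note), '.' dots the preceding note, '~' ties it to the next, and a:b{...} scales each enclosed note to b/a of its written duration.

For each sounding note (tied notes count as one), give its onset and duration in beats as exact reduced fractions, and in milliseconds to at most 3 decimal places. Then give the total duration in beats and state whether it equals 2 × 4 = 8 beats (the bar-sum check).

1) 0.0ms=0b +722.892ms=2b
2) 722.892ms=2b +144.578ms=2/5b
3) 867.47ms=12/5b +289.157ms=4/5b
4) 1156.627ms=16/5b +289.157ms=4/5b
5) 1445.783ms=4b +361.446ms=1b
6) 1807.229ms=5b +361.446ms=1b
7) 2168.675ms=6b +722.892ms=2b
Σ=8b of 8 (166bpm 4/4) — PASS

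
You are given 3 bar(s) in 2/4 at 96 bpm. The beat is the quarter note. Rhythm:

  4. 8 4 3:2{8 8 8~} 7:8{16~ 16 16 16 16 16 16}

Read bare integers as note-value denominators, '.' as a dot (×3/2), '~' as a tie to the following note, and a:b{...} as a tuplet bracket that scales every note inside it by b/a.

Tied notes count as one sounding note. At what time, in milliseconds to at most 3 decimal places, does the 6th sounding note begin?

1. 0.0ms @ 0 + 937.5ms (3/2)
2. 937.5ms @ 3/2 + 312.5ms (1/2)
3. 1250.0ms @ 2 + 625.0ms (1)
4. 1875.0ms @ 3 + 208.333ms (1/3)
5. 2083.333ms @ 10/3 + 208.333ms (1/3)
6. 2291.667ms @ 11/3 + 565.476ms (19/21)
7. 2857.143ms @ 32/7 + 178.571ms (2/7)
8. 3035.714ms @ 34/7 + 178.571ms (2/7)
9. 3214.286ms @ 36/7 + 178.571ms (2/7)
10. 3392.857ms @ 38/7 + 178.571ms (2/7)
11. 3571.429ms @ 40/7 + 178.571ms (2/7)

note 6 onset = 11/3b = 2291.667ms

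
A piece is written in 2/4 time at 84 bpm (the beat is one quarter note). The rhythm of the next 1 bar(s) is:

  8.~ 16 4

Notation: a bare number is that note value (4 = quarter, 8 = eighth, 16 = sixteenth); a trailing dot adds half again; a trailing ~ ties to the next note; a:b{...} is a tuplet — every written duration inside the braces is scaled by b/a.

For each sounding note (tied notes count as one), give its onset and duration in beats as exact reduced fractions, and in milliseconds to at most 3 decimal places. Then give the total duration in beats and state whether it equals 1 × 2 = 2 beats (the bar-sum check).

1) 0.0ms=0b +714.286ms=1b
2) 714.286ms=1b +714.286ms=1b
Σ=2b of 2 (84bpm 2/4) — PASS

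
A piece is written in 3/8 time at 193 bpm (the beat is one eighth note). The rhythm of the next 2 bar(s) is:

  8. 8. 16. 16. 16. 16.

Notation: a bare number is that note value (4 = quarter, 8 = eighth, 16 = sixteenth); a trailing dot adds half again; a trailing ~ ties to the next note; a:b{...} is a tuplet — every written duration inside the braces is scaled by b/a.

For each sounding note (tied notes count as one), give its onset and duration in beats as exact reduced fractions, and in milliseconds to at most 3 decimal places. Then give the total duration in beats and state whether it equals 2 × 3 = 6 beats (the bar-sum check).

1) 0.0ms=0b +466.321ms=3/2b
2) 466.321ms=3/2b +466.321ms=3/2b
3) 932.642ms=3b +233.161ms=3/4b
4) 1165.803ms=15/4b +233.161ms=3/4b
5) 1398.964ms=9/2b +233.161ms=3/4b
6) 1632.124ms=21/4b +233.161ms=3/4b
Σ=6b of 6 (193bpm 3/8) — PASS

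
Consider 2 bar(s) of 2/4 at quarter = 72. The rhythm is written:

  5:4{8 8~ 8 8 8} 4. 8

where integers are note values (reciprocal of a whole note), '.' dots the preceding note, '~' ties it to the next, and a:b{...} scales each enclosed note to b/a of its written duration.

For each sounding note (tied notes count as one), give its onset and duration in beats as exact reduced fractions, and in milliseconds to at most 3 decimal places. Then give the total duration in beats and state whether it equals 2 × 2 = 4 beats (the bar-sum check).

1) 0.0ms=0b +333.333ms=2/5b
2) 333.333ms=2/5b +666.667ms=4/5b
3) 1000.0ms=6/5b +333.333ms=2/5b
4) 1333.333ms=8/5b +333.333ms=2/5b
5) 1666.667ms=2b +1250.0ms=3/2b
6) 2916.667ms=7/2b +416.667ms=1/2b
Σ=4b of 4 (72bpm 2/4) — PASS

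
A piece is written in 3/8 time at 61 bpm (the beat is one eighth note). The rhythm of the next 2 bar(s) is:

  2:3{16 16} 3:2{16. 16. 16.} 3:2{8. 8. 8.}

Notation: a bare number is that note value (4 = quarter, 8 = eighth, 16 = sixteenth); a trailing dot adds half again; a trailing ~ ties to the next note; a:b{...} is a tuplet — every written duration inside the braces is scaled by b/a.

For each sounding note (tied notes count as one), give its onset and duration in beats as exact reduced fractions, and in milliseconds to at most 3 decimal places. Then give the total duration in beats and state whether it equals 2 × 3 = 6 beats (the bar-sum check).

1) 0.0ms=0b +737.705ms=3/4b
2) 737.705ms=3/4b +737.705ms=3/4b
3) 1475.41ms=3/2b +491.803ms=1/2b
4) 1967.213ms=2b +491.803ms=1/2b
5) 2459.016ms=5/2b +491.803ms=1/2b
6) 2950.82ms=3b +983.607ms=1b
7) 3934.426ms=4b +983.607ms=1b
8) 4918.033ms=5b +983.607ms=1b
Σ=6b of 6 (61bpm 3/8) — PASS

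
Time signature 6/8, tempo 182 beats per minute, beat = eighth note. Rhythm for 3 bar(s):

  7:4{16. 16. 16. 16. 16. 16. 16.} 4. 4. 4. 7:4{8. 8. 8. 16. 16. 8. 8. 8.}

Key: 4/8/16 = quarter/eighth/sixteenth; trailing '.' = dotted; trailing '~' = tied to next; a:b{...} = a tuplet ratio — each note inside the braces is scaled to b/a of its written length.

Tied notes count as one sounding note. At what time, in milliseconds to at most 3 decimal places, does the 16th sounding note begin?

note 16 onset = 108/7b = 5086.342ms

1. 0.0ms @ 0 + 141.287ms (3/7)
2. 141.287ms @ 3/7 + 141.287ms (3/7)
3. 282.575ms @ 6/7 + 141.287ms (3/7)
4. 423.862ms @ 9/7 + 141.287ms (3/7)
5. 565.149ms @ 12/7 + 141.287ms (3/7)
6. 706.436ms @ 15/7 + 141.287ms (3/7)
7. 847.724ms @ 18/7 + 141.287ms (3/7)
8. 989.011ms @ 3 + 989.011ms (3)
9. 1978.022ms @ 6 + 989.011ms (3)
10. 2967.033ms @ 9 + 989.011ms (3)
11. 3956.044ms @ 12 + 282.575ms (6/7)
12. 4238.619ms @ 90/7 + 282.575ms (6/7)
13. 4521.193ms @ 96/7 + 282.575ms (6/7)
14. 4803.768ms @ 102/7 + 141.287ms (3/7)
15. 4945.055ms @ 15 + 141.287ms (3/7)
16. 5086.342ms @ 108/7 + 282.575ms (6/7)
17. 5368.917ms @ 114/7 + 282.575ms (6/7)
18. 5651.491ms @ 120/7 + 282.575ms (6/7)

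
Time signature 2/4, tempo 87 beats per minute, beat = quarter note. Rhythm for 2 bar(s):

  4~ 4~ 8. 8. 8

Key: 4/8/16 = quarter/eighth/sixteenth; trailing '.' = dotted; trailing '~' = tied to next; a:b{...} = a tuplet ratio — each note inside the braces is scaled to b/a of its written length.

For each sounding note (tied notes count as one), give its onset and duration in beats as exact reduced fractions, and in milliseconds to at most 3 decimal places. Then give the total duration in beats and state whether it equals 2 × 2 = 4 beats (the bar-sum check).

1) 0.0ms=0b +1896.552ms=11/4b
2) 1896.552ms=11/4b +517.241ms=3/4b
3) 2413.793ms=7/2b +344.828ms=1/2b
Σ=4b of 4 (87bpm 2/4) — PASS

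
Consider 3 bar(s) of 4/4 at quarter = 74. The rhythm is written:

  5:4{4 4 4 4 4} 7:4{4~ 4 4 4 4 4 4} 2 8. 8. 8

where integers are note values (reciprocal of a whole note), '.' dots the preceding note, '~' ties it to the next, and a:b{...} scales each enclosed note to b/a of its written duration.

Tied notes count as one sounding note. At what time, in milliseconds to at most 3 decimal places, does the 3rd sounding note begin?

note 3 onset = 8/5b = 1297.297ms

1. 0.0ms @ 0 + 648.649ms (4/5)
2. 648.649ms @ 4/5 + 648.649ms (4/5)
3. 1297.297ms @ 8/5 + 648.649ms (4/5)
4. 1945.946ms @ 12/5 + 648.649ms (4/5)
5. 2594.595ms @ 16/5 + 648.649ms (4/5)
6. 3243.243ms @ 4 + 926.641ms (8/7)
7. 4169.884ms @ 36/7 + 463.32ms (4/7)
8. 4633.205ms @ 40/7 + 463.32ms (4/7)
9. 5096.525ms @ 44/7 + 463.32ms (4/7)
10. 5559.846ms @ 48/7 + 463.32ms (4/7)
11. 6023.166ms @ 52/7 + 463.32ms (4/7)
12. 6486.486ms @ 8 + 1621.622ms (2)
13. 8108.108ms @ 10 + 608.108ms (3/4)
14. 8716.216ms @ 43/4 + 608.108ms (3/4)
15. 9324.324ms @ 23/2 + 405.405ms (1/2)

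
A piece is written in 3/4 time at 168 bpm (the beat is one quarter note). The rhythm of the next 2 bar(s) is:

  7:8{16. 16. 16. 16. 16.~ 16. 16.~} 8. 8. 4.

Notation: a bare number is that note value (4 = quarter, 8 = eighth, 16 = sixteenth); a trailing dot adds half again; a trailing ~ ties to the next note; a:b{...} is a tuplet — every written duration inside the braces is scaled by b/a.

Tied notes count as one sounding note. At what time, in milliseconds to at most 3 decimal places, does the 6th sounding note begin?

note 6 onset = 18/7b = 918.367ms

1. 0.0ms @ 0 + 153.061ms (3/7)
2. 153.061ms @ 3/7 + 153.061ms (3/7)
3. 306.122ms @ 6/7 + 153.061ms (3/7)
4. 459.184ms @ 9/7 + 153.061ms (3/7)
5. 612.245ms @ 12/7 + 306.122ms (6/7)
6. 918.367ms @ 18/7 + 420.918ms (33/28)
7. 1339.286ms @ 15/4 + 267.857ms (3/4)
8. 1607.143ms @ 9/2 + 535.714ms (3/2)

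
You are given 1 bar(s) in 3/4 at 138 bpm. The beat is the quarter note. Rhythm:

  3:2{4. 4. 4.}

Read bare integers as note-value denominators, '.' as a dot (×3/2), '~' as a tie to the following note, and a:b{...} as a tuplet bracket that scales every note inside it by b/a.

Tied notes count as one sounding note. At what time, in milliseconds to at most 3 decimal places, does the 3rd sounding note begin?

note 3 onset = 2b = 869.565ms

1. 0.0ms @ 0 + 434.783ms (1)
2. 434.783ms @ 1 + 434.783ms (1)
3. 869.565ms @ 2 + 434.783ms (1)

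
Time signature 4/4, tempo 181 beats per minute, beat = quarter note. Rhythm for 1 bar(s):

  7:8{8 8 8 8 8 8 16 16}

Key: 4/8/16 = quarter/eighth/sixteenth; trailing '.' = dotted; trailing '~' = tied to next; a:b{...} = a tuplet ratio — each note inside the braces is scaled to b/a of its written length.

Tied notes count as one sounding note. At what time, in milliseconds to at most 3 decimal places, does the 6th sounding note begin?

note 6 onset = 20/7b = 947.119ms

1. 0.0ms @ 0 + 189.424ms (4/7)
2. 189.424ms @ 4/7 + 189.424ms (4/7)
3. 378.848ms @ 8/7 + 189.424ms (4/7)
4. 568.272ms @ 12/7 + 189.424ms (4/7)
5. 757.695ms @ 16/7 + 189.424ms (4/7)
6. 947.119ms @ 20/7 + 189.424ms (4/7)
7. 1136.543ms @ 24/7 + 94.712ms (2/7)
8. 1231.255ms @ 26/7 + 94.712ms (2/7)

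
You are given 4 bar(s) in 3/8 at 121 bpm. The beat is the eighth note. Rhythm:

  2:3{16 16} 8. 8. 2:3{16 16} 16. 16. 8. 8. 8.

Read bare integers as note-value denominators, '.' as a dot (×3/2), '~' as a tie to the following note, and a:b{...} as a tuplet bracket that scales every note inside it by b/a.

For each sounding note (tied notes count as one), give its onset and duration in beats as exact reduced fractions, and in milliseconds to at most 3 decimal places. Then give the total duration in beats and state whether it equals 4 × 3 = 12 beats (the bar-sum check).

1) 0.0ms=0b +371.901ms=3/4b
2) 371.901ms=3/4b +371.901ms=3/4b
3) 743.802ms=3/2b +743.802ms=3/2b
4) 1487.603ms=3b +743.802ms=3/2b
5) 2231.405ms=9/2b +371.901ms=3/4b
6) 2603.306ms=21/4b +371.901ms=3/4b
7) 2975.207ms=6b +371.901ms=3/4b
8) 3347.107ms=27/4b +371.901ms=3/4b
9) 3719.008ms=15/2b +743.802ms=3/2b
10) 4462.81ms=9b +743.802ms=3/2b
11) 5206.612ms=21/2b +743.802ms=3/2b
Σ=12b of 12 (121bpm 3/8) — PASS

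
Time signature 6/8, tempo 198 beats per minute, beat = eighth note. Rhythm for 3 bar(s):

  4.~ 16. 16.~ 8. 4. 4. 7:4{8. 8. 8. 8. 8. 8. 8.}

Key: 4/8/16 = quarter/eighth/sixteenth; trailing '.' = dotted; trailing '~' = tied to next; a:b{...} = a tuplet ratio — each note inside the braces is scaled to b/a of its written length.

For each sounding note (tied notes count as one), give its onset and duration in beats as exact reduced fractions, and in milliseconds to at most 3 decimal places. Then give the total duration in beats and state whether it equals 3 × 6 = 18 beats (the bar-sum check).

1) 0.0ms=0b +1136.364ms=15/4b
2) 1136.364ms=15/4b +681.818ms=9/4b
3) 1818.182ms=6b +909.091ms=3b
4) 2727.273ms=9b +909.091ms=3b
5) 3636.364ms=12b +259.74ms=6/7b
6) 3896.104ms=90/7b +259.74ms=6/7b
7) 4155.844ms=96/7b +259.74ms=6/7b
8) 4415.584ms=102/7b +259.74ms=6/7b
9) 4675.325ms=108/7b +259.74ms=6/7b
10) 4935.065ms=114/7b +259.74ms=6/7b
11) 5194.805ms=120/7b +259.74ms=6/7b
Σ=18b of 18 (198bpm 6/8) — PASS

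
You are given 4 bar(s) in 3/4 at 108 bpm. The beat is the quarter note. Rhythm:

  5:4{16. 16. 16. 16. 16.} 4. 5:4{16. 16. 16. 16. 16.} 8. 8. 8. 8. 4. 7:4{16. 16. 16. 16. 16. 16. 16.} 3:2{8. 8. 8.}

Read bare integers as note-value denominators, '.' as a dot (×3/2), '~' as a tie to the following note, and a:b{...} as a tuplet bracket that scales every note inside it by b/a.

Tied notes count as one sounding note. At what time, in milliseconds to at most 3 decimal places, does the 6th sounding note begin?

1. 0.0ms @ 0 + 166.667ms (3/10)
2. 166.667ms @ 3/10 + 166.667ms (3/10)
3. 333.333ms @ 3/5 + 166.667ms (3/10)
4. 500.0ms @ 9/10 + 166.667ms (3/10)
5. 666.667ms @ 6/5 + 166.667ms (3/10)
6. 833.333ms @ 3/2 + 833.333ms (3/2)
7. 1666.667ms @ 3 + 166.667ms (3/10)
8. 1833.333ms @ 33/10 + 166.667ms (3/10)
9. 2000.0ms @ 18/5 + 166.667ms (3/10)
10. 2166.667ms @ 39/10 + 166.667ms (3/10)
11. 2333.333ms @ 21/5 + 166.667ms (3/10)
12. 2500.0ms @ 9/2 + 416.667ms (3/4)
13. 2916.667ms @ 21/4 + 416.667ms (3/4)
14. 3333.333ms @ 6 + 416.667ms (3/4)
15. 3750.0ms @ 27/4 + 416.667ms (3/4)
16. 4166.667ms @ 15/2 + 833.333ms (3/2)
17. 5000.0ms @ 9 + 119.048ms (3/14)
18. 5119.048ms @ 129/14 + 119.048ms (3/14)
19. 5238.095ms @ 66/7 + 119.048ms (3/14)
20. 5357.143ms @ 135/14 + 119.048ms (3/14)
21. 5476.19ms @ 69/7 + 119.048ms (3/14)
22. 5595.238ms @ 141/14 + 119.048ms (3/14)
23. 5714.286ms @ 72/7 + 119.048ms (3/14)
24. 5833.333ms @ 21/2 + 277.778ms (1/2)
25. 6111.111ms @ 11 + 277.778ms (1/2)
26. 6388.889ms @ 23/2 + 277.778ms (1/2)

note 6 onset = 3/2b = 833.333ms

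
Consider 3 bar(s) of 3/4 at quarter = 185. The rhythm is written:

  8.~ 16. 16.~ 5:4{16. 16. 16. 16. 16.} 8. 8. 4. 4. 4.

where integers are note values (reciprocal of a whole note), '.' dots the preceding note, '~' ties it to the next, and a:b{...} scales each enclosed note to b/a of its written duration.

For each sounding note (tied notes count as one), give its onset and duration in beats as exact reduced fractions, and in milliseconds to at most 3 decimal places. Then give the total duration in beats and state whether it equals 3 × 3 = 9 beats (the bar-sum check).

1) 0.0ms=0b +364.865ms=9/8b
2) 364.865ms=9/8b +218.919ms=27/40b
3) 583.784ms=9/5b +97.297ms=3/10b
4) 681.081ms=21/10b +97.297ms=3/10b
5) 778.378ms=12/5b +97.297ms=3/10b
6) 875.676ms=27/10b +97.297ms=3/10b
7) 972.973ms=3b +243.243ms=3/4b
8) 1216.216ms=15/4b +243.243ms=3/4b
9) 1459.459ms=9/2b +486.486ms=3/2b
10) 1945.946ms=6b +486.486ms=3/2b
11) 2432.432ms=15/2b +486.486ms=3/2b
Σ=9b of 9 (185bpm 3/4) — PASS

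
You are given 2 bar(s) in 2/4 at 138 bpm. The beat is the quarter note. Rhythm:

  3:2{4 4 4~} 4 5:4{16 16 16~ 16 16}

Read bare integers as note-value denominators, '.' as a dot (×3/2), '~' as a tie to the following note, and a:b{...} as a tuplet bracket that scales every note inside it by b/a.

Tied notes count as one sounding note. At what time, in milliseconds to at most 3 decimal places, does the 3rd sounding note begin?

note 3 onset = 4/3b = 579.71ms

1. 0.0ms @ 0 + 289.855ms (2/3)
2. 289.855ms @ 2/3 + 289.855ms (2/3)
3. 579.71ms @ 4/3 + 724.638ms (5/3)
4. 1304.348ms @ 3 + 86.957ms (1/5)
5. 1391.304ms @ 16/5 + 86.957ms (1/5)
6. 1478.261ms @ 17/5 + 173.913ms (2/5)
7. 1652.174ms @ 19/5 + 86.957ms (1/5)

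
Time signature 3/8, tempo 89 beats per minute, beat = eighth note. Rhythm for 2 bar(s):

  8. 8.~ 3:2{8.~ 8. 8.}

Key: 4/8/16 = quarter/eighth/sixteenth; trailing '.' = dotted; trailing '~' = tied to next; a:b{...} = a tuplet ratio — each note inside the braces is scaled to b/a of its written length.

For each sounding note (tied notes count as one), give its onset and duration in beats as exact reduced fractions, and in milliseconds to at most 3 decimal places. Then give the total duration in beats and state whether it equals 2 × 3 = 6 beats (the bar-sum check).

1) 0.0ms=0b +1011.236ms=3/2b
2) 1011.236ms=3/2b +2359.551ms=7/2b
3) 3370.787ms=5b +674.157ms=1b
Σ=6b of 6 (89bpm 3/8) — PASS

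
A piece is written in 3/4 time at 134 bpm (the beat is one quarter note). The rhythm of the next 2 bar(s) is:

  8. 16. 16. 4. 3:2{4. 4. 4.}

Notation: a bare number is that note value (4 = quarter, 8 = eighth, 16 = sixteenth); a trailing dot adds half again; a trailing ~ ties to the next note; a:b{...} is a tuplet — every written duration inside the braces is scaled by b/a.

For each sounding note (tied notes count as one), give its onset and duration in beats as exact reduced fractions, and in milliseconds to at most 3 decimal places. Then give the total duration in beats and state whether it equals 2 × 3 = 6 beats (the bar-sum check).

1) 0.0ms=0b +335.821ms=3/4b
2) 335.821ms=3/4b +167.91ms=3/8b
3) 503.731ms=9/8b +167.91ms=3/8b
4) 671.642ms=3/2b +671.642ms=3/2b
5) 1343.284ms=3b +447.761ms=1b
6) 1791.045ms=4b +447.761ms=1b
7) 2238.806ms=5b +447.761ms=1b
Σ=6b of 6 (134bpm 3/4) — PASS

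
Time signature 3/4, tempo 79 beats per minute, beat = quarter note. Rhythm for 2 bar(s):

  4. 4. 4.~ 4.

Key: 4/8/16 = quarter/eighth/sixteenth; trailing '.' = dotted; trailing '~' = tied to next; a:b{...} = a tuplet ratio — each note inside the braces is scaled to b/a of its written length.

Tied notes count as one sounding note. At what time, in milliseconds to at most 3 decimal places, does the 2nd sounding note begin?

1. 0.0ms @ 0 + 1139.241ms (3/2)
2. 1139.241ms @ 3/2 + 1139.241ms (3/2)
3. 2278.481ms @ 3 + 2278.481ms (3)

note 2 onset = 3/2b = 1139.241ms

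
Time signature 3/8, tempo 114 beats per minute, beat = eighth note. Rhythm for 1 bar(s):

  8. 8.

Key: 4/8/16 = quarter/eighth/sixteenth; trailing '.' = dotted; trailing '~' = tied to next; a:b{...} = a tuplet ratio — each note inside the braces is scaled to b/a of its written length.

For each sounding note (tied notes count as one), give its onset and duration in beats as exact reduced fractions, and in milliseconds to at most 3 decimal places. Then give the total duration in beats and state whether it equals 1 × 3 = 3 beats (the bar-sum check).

1) 0.0ms=0b +789.474ms=3/2b
2) 789.474ms=3/2b +789.474ms=3/2b
Σ=3b of 3 (114bpm 3/8) — PASS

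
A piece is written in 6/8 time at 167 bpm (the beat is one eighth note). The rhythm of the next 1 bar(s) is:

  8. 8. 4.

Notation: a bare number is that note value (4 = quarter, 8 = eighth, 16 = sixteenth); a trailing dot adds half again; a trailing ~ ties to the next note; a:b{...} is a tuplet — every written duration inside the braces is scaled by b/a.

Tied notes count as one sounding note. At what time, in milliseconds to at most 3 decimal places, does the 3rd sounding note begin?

1. 0.0ms @ 0 + 538.922ms (3/2)
2. 538.922ms @ 3/2 + 538.922ms (3/2)
3. 1077.844ms @ 3 + 1077.844ms (3)

note 3 onset = 3b = 1077.844ms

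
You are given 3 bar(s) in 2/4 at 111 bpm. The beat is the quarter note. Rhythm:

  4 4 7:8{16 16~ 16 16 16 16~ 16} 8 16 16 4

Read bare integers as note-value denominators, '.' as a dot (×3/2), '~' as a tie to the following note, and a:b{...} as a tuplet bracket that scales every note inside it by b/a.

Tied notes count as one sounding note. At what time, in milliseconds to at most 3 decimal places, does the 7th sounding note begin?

1. 0.0ms @ 0 + 540.541ms (1)
2. 540.541ms @ 1 + 540.541ms (1)
3. 1081.081ms @ 2 + 154.44ms (2/7)
4. 1235.521ms @ 16/7 + 308.88ms (4/7)
5. 1544.402ms @ 20/7 + 154.44ms (2/7)
6. 1698.842ms @ 22/7 + 154.44ms (2/7)
7. 1853.282ms @ 24/7 + 308.88ms (4/7)
8. 2162.162ms @ 4 + 270.27ms (1/2)
9. 2432.432ms @ 9/2 + 135.135ms (1/4)
10. 2567.568ms @ 19/4 + 135.135ms (1/4)
11. 2702.703ms @ 5 + 540.541ms (1)

note 7 onset = 24/7b = 1853.282ms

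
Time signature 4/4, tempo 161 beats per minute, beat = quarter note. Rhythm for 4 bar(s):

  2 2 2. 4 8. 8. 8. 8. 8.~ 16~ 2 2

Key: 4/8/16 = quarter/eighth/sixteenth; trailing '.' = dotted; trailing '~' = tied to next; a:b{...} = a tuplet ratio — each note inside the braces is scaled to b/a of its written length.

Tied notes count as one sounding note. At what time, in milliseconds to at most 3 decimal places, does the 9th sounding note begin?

note 9 onset = 11b = 4099.379ms

1. 0.0ms @ 0 + 745.342ms (2)
2. 745.342ms @ 2 + 745.342ms (2)
3. 1490.683ms @ 4 + 1118.012ms (3)
4. 2608.696ms @ 7 + 372.671ms (1)
5. 2981.366ms @ 8 + 279.503ms (3/4)
6. 3260.87ms @ 35/4 + 279.503ms (3/4)
7. 3540.373ms @ 19/2 + 279.503ms (3/4)
8. 3819.876ms @ 41/4 + 279.503ms (3/4)
9. 4099.379ms @ 11 + 1118.012ms (3)
10. 5217.391ms @ 14 + 745.342ms (2)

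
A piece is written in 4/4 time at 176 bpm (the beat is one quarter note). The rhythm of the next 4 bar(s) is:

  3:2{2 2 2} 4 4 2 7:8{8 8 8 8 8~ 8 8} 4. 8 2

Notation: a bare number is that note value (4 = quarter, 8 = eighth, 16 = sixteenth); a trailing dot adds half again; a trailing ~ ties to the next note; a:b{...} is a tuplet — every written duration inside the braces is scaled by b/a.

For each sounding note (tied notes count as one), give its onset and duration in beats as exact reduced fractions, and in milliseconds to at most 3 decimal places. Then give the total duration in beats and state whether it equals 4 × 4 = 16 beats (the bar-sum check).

1) 0.0ms=0b +454.545ms=4/3b
2) 454.545ms=4/3b +454.545ms=4/3b
3) 909.091ms=8/3b +454.545ms=4/3b
4) 1363.636ms=4b +340.909ms=1b
5) 1704.545ms=5b +340.909ms=1b
6) 2045.455ms=6b +681.818ms=2b
7) 2727.273ms=8b +194.805ms=4/7b
8) 2922.078ms=60/7b +194.805ms=4/7b
9) 3116.883ms=64/7b +194.805ms=4/7b
10) 3311.688ms=68/7b +194.805ms=4/7b
11) 3506.494ms=72/7b +389.61ms=8/7b
12) 3896.104ms=80/7b +194.805ms=4/7b
13) 4090.909ms=12b +511.364ms=3/2b
14) 4602.273ms=27/2b +170.455ms=1/2b
15) 4772.727ms=14b +681.818ms=2b
Σ=16b of 16 (176bpm 4/4) — PASS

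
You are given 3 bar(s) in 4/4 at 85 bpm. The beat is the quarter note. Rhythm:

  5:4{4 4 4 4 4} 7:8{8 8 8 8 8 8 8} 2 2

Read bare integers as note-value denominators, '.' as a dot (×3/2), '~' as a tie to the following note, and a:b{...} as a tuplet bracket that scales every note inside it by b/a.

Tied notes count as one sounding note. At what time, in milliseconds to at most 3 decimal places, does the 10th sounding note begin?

note 10 onset = 44/7b = 4436.975ms

1. 0.0ms @ 0 + 564.706ms (4/5)
2. 564.706ms @ 4/5 + 564.706ms (4/5)
3. 1129.412ms @ 8/5 + 564.706ms (4/5)
4. 1694.118ms @ 12/5 + 564.706ms (4/5)
5. 2258.824ms @ 16/5 + 564.706ms (4/5)
6. 2823.529ms @ 4 + 403.361ms (4/7)
7. 3226.891ms @ 32/7 + 403.361ms (4/7)
8. 3630.252ms @ 36/7 + 403.361ms (4/7)
9. 4033.613ms @ 40/7 + 403.361ms (4/7)
10. 4436.975ms @ 44/7 + 403.361ms (4/7)
11. 4840.336ms @ 48/7 + 403.361ms (4/7)
12. 5243.697ms @ 52/7 + 403.361ms (4/7)
13. 5647.059ms @ 8 + 1411.765ms (2)
14. 7058.824ms @ 10 + 1411.765ms (2)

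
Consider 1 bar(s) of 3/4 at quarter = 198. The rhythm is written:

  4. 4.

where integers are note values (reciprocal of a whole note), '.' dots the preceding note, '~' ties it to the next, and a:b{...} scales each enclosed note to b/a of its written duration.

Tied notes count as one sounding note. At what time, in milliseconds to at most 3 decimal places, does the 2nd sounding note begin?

1. 0.0ms @ 0 + 454.545ms (3/2)
2. 454.545ms @ 3/2 + 454.545ms (3/2)

note 2 onset = 3/2b = 454.545ms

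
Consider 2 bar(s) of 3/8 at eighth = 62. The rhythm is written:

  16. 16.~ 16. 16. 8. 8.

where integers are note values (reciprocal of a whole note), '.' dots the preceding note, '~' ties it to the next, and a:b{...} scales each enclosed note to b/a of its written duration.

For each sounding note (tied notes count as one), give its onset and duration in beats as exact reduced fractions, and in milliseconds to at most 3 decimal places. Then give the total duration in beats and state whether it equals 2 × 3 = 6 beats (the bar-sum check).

1) 0.0ms=0b +725.806ms=3/4b
2) 725.806ms=3/4b +1451.613ms=3/2b
3) 2177.419ms=9/4b +725.806ms=3/4b
4) 2903.226ms=3b +1451.613ms=3/2b
5) 4354.839ms=9/2b +1451.613ms=3/2b
Σ=6b of 6 (62bpm 3/8) — PASS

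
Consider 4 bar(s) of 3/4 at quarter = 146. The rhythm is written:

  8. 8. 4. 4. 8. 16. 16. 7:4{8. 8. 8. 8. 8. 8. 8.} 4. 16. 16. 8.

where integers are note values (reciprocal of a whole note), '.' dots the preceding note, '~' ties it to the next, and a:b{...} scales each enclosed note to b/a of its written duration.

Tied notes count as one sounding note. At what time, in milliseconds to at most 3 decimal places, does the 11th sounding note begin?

1. 0.0ms @ 0 + 308.219ms (3/4)
2. 308.219ms @ 3/4 + 308.219ms (3/4)
3. 616.438ms @ 3/2 + 616.438ms (3/2)
4. 1232.877ms @ 3 + 616.438ms (3/2)
5. 1849.315ms @ 9/2 + 308.219ms (3/4)
6. 2157.534ms @ 21/4 + 154.11ms (3/8)
7. 2311.644ms @ 45/8 + 154.11ms (3/8)
8. 2465.753ms @ 6 + 176.125ms (3/7)
9. 2641.879ms @ 45/7 + 176.125ms (3/7)
10. 2818.004ms @ 48/7 + 176.125ms (3/7)
11. 2994.129ms @ 51/7 + 176.125ms (3/7)
12. 3170.254ms @ 54/7 + 176.125ms (3/7)
13. 3346.38ms @ 57/7 + 176.125ms (3/7)
14. 3522.505ms @ 60/7 + 176.125ms (3/7)
15. 3698.63ms @ 9 + 616.438ms (3/2)
16. 4315.068ms @ 21/2 + 154.11ms (3/8)
17. 4469.178ms @ 87/8 + 154.11ms (3/8)
18. 4623.288ms @ 45/4 + 308.219ms (3/4)

note 11 onset = 51/7b = 2994.129ms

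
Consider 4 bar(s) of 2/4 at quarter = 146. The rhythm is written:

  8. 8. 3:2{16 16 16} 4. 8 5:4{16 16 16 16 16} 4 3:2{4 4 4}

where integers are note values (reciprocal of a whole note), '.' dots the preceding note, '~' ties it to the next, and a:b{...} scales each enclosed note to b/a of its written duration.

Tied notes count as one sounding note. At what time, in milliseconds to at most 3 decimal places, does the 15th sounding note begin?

1. 0.0ms @ 0 + 308.219ms (3/4)
2. 308.219ms @ 3/4 + 308.219ms (3/4)
3. 616.438ms @ 3/2 + 68.493ms (1/6)
4. 684.932ms @ 5/3 + 68.493ms (1/6)
5. 753.425ms @ 11/6 + 68.493ms (1/6)
6. 821.918ms @ 2 + 616.438ms (3/2)
7. 1438.356ms @ 7/2 + 205.479ms (1/2)
8. 1643.836ms @ 4 + 82.192ms (1/5)
9. 1726.027ms @ 21/5 + 82.192ms (1/5)
10. 1808.219ms @ 22/5 + 82.192ms (1/5)
11. 1890.411ms @ 23/5 + 82.192ms (1/5)
12. 1972.603ms @ 24/5 + 82.192ms (1/5)
13. 2054.795ms @ 5 + 410.959ms (1)
14. 2465.753ms @ 6 + 273.973ms (2/3)
15. 2739.726ms @ 20/3 + 273.973ms (2/3)
16. 3013.699ms @ 22/3 + 273.973ms (2/3)

note 15 onset = 20/3b = 2739.726ms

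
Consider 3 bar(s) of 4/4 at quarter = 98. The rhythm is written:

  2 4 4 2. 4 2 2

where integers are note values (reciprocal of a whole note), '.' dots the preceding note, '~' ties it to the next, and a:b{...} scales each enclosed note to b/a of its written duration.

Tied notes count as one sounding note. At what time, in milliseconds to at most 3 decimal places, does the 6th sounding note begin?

1. 0.0ms @ 0 + 1224.49ms (2)
2. 1224.49ms @ 2 + 612.245ms (1)
3. 1836.735ms @ 3 + 612.245ms (1)
4. 2448.98ms @ 4 + 1836.735ms (3)
5. 4285.714ms @ 7 + 612.245ms (1)
6. 4897.959ms @ 8 + 1224.49ms (2)
7. 6122.449ms @ 10 + 1224.49ms (2)

note 6 onset = 8b = 4897.959ms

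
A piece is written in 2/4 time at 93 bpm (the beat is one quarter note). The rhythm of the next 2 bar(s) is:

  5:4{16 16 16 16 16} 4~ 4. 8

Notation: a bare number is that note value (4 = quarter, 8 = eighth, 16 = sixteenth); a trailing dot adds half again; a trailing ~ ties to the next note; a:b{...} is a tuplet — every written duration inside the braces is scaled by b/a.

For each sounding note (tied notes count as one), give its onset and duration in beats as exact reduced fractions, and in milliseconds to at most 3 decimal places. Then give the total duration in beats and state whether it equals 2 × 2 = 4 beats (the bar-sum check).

1) 0.0ms=0b +129.032ms=1/5b
2) 129.032ms=1/5b +129.032ms=1/5b
3) 258.065ms=2/5b +129.032ms=1/5b
4) 387.097ms=3/5b +129.032ms=1/5b
5) 516.129ms=4/5b +129.032ms=1/5b
6) 645.161ms=1b +1612.903ms=5/2b
7) 2258.065ms=7/2b +322.581ms=1/2b
Σ=4b of 4 (93bpm 2/4) — PASS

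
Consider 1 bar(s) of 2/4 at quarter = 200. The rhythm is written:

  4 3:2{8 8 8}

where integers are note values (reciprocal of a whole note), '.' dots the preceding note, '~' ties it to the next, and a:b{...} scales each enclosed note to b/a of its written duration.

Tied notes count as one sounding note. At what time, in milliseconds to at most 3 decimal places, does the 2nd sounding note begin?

1. 0.0ms @ 0 + 300.0ms (1)
2. 300.0ms @ 1 + 100.0ms (1/3)
3. 400.0ms @ 4/3 + 100.0ms (1/3)
4. 500.0ms @ 5/3 + 100.0ms (1/3)

note 2 onset = 1b = 300.0ms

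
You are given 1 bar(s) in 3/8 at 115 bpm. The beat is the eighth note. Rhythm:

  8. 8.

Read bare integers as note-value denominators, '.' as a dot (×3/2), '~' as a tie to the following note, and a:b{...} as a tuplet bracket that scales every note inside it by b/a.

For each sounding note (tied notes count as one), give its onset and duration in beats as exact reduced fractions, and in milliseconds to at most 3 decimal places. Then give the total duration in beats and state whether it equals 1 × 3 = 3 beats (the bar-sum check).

1) 0.0ms=0b +782.609ms=3/2b
2) 782.609ms=3/2b +782.609ms=3/2b
Σ=3b of 3 (115bpm 3/8) — PASS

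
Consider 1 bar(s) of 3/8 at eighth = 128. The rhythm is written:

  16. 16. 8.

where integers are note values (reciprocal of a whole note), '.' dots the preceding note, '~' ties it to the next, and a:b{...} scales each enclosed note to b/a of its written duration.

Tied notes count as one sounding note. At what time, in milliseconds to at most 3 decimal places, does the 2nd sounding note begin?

1. 0.0ms @ 0 + 351.562ms (3/4)
2. 351.562ms @ 3/4 + 351.562ms (3/4)
3. 703.125ms @ 3/2 + 703.125ms (3/2)

note 2 onset = 3/4b = 351.562ms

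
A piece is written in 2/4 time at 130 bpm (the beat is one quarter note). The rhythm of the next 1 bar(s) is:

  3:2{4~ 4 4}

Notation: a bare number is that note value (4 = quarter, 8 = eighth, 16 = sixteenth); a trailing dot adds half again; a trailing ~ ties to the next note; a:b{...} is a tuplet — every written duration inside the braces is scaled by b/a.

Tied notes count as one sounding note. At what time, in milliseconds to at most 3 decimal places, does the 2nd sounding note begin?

note 2 onset = 4/3b = 615.385ms

1. 0.0ms @ 0 + 615.385ms (4/3)
2. 615.385ms @ 4/3 + 307.692ms (2/3)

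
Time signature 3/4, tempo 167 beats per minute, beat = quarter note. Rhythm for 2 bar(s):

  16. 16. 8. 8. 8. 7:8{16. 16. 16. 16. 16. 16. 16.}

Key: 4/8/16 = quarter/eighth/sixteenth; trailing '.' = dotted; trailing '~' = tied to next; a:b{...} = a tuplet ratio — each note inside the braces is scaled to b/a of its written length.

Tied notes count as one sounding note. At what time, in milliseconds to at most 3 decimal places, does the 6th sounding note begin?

note 6 onset = 3b = 1077.844ms

1. 0.0ms @ 0 + 134.731ms (3/8)
2. 134.731ms @ 3/8 + 134.731ms (3/8)
3. 269.461ms @ 3/4 + 269.461ms (3/4)
4. 538.922ms @ 3/2 + 269.461ms (3/4)
5. 808.383ms @ 9/4 + 269.461ms (3/4)
6. 1077.844ms @ 3 + 153.978ms (3/7)
7. 1231.822ms @ 24/7 + 153.978ms (3/7)
8. 1385.8ms @ 27/7 + 153.978ms (3/7)
9. 1539.778ms @ 30/7 + 153.978ms (3/7)
10. 1693.755ms @ 33/7 + 153.978ms (3/7)
11. 1847.733ms @ 36/7 + 153.978ms (3/7)
12. 2001.711ms @ 39/7 + 153.978ms (3/7)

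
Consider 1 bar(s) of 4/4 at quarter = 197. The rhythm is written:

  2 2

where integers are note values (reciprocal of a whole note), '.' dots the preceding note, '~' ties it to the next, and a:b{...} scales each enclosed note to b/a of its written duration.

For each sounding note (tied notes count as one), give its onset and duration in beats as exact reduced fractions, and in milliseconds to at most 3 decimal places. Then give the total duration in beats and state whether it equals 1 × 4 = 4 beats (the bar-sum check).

1) 0.0ms=0b +609.137ms=2b
2) 609.137ms=2b +609.137ms=2b
Σ=4b of 4 (197bpm 4/4) — PASS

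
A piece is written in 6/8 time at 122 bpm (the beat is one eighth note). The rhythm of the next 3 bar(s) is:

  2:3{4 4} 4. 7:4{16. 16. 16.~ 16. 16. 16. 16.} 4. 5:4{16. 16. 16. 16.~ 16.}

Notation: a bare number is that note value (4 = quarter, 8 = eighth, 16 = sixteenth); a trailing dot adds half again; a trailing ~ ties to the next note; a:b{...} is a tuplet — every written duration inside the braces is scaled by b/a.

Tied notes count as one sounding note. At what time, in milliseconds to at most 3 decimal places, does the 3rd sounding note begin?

note 3 onset = 6b = 2950.82ms

1. 0.0ms @ 0 + 1475.41ms (3)
2. 1475.41ms @ 3 + 1475.41ms (3)
3. 2950.82ms @ 6 + 1475.41ms (3)
4. 4426.23ms @ 9 + 210.773ms (3/7)
5. 4637.002ms @ 66/7 + 210.773ms (3/7)
6. 4847.775ms @ 69/7 + 421.546ms (6/7)
7. 5269.321ms @ 75/7 + 210.773ms (3/7)
8. 5480.094ms @ 78/7 + 210.773ms (3/7)
9. 5690.867ms @ 81/7 + 210.773ms (3/7)
10. 5901.639ms @ 12 + 1475.41ms (3)
11. 7377.049ms @ 15 + 295.082ms (3/5)
12. 7672.131ms @ 78/5 + 295.082ms (3/5)
13. 7967.213ms @ 81/5 + 295.082ms (3/5)
14. 8262.295ms @ 84/5 + 590.164ms (6/5)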